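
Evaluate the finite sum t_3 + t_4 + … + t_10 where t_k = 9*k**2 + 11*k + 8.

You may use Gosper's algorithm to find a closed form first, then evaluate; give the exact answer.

Σ = 4056

Compute t_(k+1)/t_k: get (9*k**2 + 29*k + 28)/(9*k**2 + 11*k + 8).
Gosper form: A/B · C(k+1)/C(k) with A=1, B=1, C=k**2 + 11*k/9 + 8/9.
Key eq: (1)·f(k+1) = (1)·f(k) + (k**2 + 11*k/9 + 8/9).
Bound: deg f ≤ 3.
Coefficient equations give f(k) = k*(3*k**2 + k + 4)/9.
Get s_k = R·t_k = k*(3*k**2 + k + 4) with R(k) = B(k−1)f(k)/C(k) = k*(3*k**2 + k + 4)/(9*k**2 + 11*k + 8).
Verify: 9*k**2 + 11*k + 8 matches t_k.
Telescoping: Σ = s_(11) − s_(3) = 4158 − (102) = 4056.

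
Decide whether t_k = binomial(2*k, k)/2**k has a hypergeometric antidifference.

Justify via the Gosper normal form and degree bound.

No. Not Gosper-summable.

Step 1: r(k) = (2*k + 1)/(k + 1).
Gosper form: A/B · C(k+1)/C(k) with A=2*k + 1, B=k + 1, C=1.
Key eq: (2*k + 1)·f(k+1) = (k)·f(k) + (1).
Degrees (1,1,0) ⇒ d ≤ -1.
Negative degree bound (-1): no f exists, t_k not Gosper-summable.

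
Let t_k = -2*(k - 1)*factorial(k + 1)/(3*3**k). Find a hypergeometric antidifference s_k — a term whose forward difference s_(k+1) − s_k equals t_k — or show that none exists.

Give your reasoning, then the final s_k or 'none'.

s_k = -2*factorial(k + 1)/3**k

Step 1: r(k) = k*(k + 2)/(3*(k - 1)).
Factor: A=k/3 + 2/3; B=1; C=k - 1.
Need (k/3 + 2/3)·f(k+1) − (1)·f(k) = k - 1.
Degrees (1,0,1) ⇒ d ≤ 0.
Solve for f: f(k) = 3 (degree 0 ≤ 0).
Then R = B(k−1)f/C = 3/(k - 1), so s_k = R(k)·t_k = -2*factorial(k + 1)/3**k.
Check: Δs_k = -2*(k - 1)*factorial(k + 1)/(3*3**k). ✓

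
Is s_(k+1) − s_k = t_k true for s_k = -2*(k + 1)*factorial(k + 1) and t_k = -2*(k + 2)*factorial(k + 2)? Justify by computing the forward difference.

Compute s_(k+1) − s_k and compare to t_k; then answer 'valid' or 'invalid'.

Invalid: residual 2*(k + 1)*factorial(k + 1) ≠ 0.

s_(k+1) = -2*(k + 2)*factorial(k + 2)
s_(k+1) − s_k = -2*(k**2 + 3*k + 3)*factorial(k + 1)
(s_(k+1) − s_k) − t_k = 2*(k + 1)*factorial(k + 1)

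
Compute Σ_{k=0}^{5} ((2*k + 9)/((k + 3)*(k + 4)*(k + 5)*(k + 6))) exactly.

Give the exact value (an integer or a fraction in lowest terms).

Compute t_(k+1)/t_k: get (k + 3)*(2*k + 11)/((k + 7)*(2*k + 9)).
Take A(k)=k + 3, B(k)=k + 7, C(k)=k + 9/2.
Key eq: (k + 3)·f(k+1) = (k + 6)·f(k) + (k + 9/2).
Degrees (1,1,1) ⇒ d ≤ 3.
A polynomial solution: f(k) = k*(k + 4)*(k + 8)/30.
Then R = B(k−1)f/C = k*(k + 4)*(k + 6)*(k + 8)/(15*(2*k + 9)), so s_k = R(k)·t_k = k*(k + 8)/(15*(k**2 + 8*k + 15)).
s_(k+1) − s_k = (2*k + 9)/(k**4 + 18*k**3 + 119*k**2 + 342*k + 360) = t_k.
Σ_(k=0)^(5) t_k = s_(6) − s_(0) = 28/495 − (0) = 28/495.

Σ = 28/495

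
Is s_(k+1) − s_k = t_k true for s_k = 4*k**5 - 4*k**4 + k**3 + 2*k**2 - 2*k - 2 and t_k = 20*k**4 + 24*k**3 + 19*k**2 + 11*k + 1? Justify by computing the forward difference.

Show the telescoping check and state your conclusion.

Valid — Δs_k = t_k.

s_(k+1) = 4*k**5 + 16*k**4 + 25*k**3 + 21*k**2 + 9*k - 1
s_(k+1) − s_k = 20*k**4 + 24*k**3 + 19*k**2 + 11*k + 1
(s_(k+1) − s_k) − t_k = 0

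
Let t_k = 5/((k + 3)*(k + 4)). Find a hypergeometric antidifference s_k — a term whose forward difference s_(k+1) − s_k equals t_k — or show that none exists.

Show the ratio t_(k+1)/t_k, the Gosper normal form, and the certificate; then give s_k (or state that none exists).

s_k = 5*k/(3*(k + 3))

The ratio is (k + 3)/(k + 5).
So A=k + 3 and B=k + 5, with C=1.
Need (k + 3)·f(k+1) − (k + 4)·f(k) = 1.
From deg A=1, deg B=1, deg C=0: d=1.
Coefficient equations give f(k) = k/3.
Certificate R = B(k−1)f/C = k*(k + 4)/3 gives s_k = 5*k/(3*(k + 3)).
Check: Δs_k = 5/(k**2 + 7*k + 12). ✓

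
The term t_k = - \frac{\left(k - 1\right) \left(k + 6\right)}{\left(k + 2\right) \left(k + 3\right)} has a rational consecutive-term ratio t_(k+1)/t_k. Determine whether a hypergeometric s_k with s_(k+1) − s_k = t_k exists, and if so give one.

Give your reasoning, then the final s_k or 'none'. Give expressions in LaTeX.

The ratio is k*(k + 2)*(k + 7)/((k - 1)*(k + 4)*(k + 6)).
A = k + 2, B = k + 4, C = k**2 + 5*k - 6.
Key eq: (k + 2)·f(k+1) = (k + 3)·f(k) + (k**2 + 5*k - 6).
d = 2 from the (1,1,2) case.
Coefficient equations give f(k) = k*(k - 4).
So s_k = (B(k−1)f/C)·t_k = (k*(k - 4)*(k + 3)/((k - 1)*(k + 6)))·t_k = k*(4 - k)/(k + 2).
Check: Δs_k = (-k**2 - 5*k + 6)/(k**2 + 5*k + 6). ✓

s_k = \frac{k \left(4 - k\right)}{k + 2}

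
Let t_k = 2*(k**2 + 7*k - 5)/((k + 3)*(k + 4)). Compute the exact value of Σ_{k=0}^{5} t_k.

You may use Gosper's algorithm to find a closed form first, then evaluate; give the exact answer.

Σ = 40/9

Step 1: r(k) = (k + 3)*(7*k + (k + 1)**2 + 2)/((k + 5)*(k**2 + 7*k - 5)).
Normal form (A,B,C) = (k + 3, k + 5, k**2 + 7*k - 5).
Key eq: (k + 3)·f(k+1) = (k + 4)·f(k) + (k**2 + 7*k - 5).
Degrees (1,1,2) ⇒ d ≤ 2.
Solve for f: f(k) = k*(3*k - 8)/3 (degree 2 ≤ 2).
Certificate R = B(k−1)f/C = k*(k + 4)*(3*k - 8)/(3*(k**2 + 7*k - 5)) gives s_k = 2*k*(3*k - 8)/(3*(k + 3)).
Verify: 2*(k**2 + 7*k - 5)/(k**2 + 7*k + 12) matches t_k.
Sum = s_(6) − s_(0); s_(6) = 40/9, s_(0) = 0 ⇒ 40/9.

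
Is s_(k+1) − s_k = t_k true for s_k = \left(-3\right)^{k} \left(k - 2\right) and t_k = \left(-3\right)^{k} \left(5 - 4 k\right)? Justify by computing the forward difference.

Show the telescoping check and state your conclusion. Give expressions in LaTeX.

valid; difference matches t_k

s_(k+1) = (-3)**(k + 1)*(k - 1)
s_(k+1) − s_k = (-3)**k*(5 - 4*k)
(s_(k+1) − s_k) − t_k = 0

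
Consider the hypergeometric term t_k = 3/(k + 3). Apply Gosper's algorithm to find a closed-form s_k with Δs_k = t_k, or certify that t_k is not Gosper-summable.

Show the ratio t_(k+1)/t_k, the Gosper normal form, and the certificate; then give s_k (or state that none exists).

Compute t_(k+1)/t_k: get (k + 3)/(k + 4).
Gosper form: A/B · C(k+1)/C(k) with A=k + 3, B=k + 4, C=1.
Solve (k + 3)·f(k+1) − (k + 3)·f(k) = 1.
d = 0 from the (1,1,0) case.
Generic f = c0 gives residual -1; -1 = 0 cannot hold, so t_k is not Gosper-summable.

none (Gosper's algorithm certifies no s_k)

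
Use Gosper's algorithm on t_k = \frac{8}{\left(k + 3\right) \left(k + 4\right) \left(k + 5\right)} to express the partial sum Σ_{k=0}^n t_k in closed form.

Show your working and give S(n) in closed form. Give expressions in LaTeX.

S(n) = \frac{n^{2} + 9 n + 8}{3 \left(n^{2} + 9 n + 20\right)}

r(k) = (k + 3)/(k + 6) after simplifying.
Gosper form: A/B · C(k+1)/C(k) with A=k + 3, B=k + 6, C=1.
f must satisfy (k + 3)·f(k+1) − (k + 5)·f(k) = 1.
d = 2 from the (1,1,0) case.
Solve for f: f(k) = k*(k + 7)/24 (degree 2 ≤ 2).
So s_k = (B(k−1)f/C)·t_k = (k*(k + 5)*(k + 7)/24)·t_k = k*(k + 7)/(3*(k + 3)*(k + 4)).
Check: Δs_k = 8/(k**3 + 12*k**2 + 47*k + 60). ✓
s_(n+1) = (n**2 + 9*n + 8)/(3*(n**2 + 9*n + 20)) and s_(0) = 0, so S(n) = (n**2 + 9*n + 8)/(3*(n**2 + 9*n + 20)).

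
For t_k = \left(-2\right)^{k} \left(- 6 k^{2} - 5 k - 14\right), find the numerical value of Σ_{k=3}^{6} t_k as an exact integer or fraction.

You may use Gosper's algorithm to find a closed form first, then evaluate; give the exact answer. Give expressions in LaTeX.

Σ = -12008

Step 1: r(k) = 2*(-6*k**2 - 17*k - 25)/(6*k**2 + 5*k + 14).
Factor: A=-2; B=1; C=k**2 + 5*k/6 + 7/3.
Solve (-2)·f(k+1) − (1)·f(k) = k**2 + 5*k/6 + 7/3.
From deg A=0, deg B=0, deg C=2: d=2.
Coefficient equations give f(k) = -(2*k**2 - k + 4)/6.
So s_k = (B(k−1)f/C)·t_k = (-(2*k**2 - k + 4)/(6*k**2 + 5*k + 14))·t_k = (-2)**k*(2*k**2 - k + 4).
s_(k+1) − s_k = (-2)**k*(-6*k**2 - 5*k - 14) = t_k.
Σ_(k=3)^(6) t_k = s_(7) − s_(3) = -12160 − (-152) = -12008.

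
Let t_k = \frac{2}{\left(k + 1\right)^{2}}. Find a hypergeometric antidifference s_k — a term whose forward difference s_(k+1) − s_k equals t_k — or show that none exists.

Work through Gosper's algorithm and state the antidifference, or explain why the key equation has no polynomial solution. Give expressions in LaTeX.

none — t_k is not Gosper-summable

r(k) = (k + 1)**2/(k + 2)**2 after simplifying.
Take A(k)=k**2 + 2*k + 1, B(k)=k**2 + 4*k + 4, C(k)=1.
Set up (k**2 + 2*k + 1)·f(k+1) − (k**2 + 2*k + 1)·f(k) − (1) = 0.
deg f ≤ 0 (via 2,2,0).
Write f(k) = c0. Then LHS − RHS = -1, requiring -1 = 0: contradictory. No certificate.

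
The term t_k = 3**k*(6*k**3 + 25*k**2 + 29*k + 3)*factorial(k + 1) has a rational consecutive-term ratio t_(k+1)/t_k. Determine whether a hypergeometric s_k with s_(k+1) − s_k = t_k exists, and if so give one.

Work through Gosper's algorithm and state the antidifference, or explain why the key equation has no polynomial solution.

r(k) = 3*(6*k**4 + 55*k**3 + 183*k**2 + 257*k + 126)/(6*k**3 + 25*k**2 + 29*k + 3) after simplifying.
Normal form (A,B,C) = (3*k + 6, 1, k**3 + 25*k**2/6 + 29*k/6 + 1/2).
Key eq: (3*k + 6)·f(k+1) = (1)·f(k) + (k**3 + 25*k**2/6 + 29*k/6 + 1/2).
deg f ≤ 2 (via 1,0,3).
A polynomial solution: f(k) = (k - 1)*(2*k + 3)/6.
Then R = B(k−1)f/C = (k - 1)*(2*k + 3)/(6*k**3 + 25*k**2 + 29*k + 3), so s_k = R(k)·t_k = 3**k*(k - 1)*(2*k + 3)*factorial(k + 1).
Δs = 3**k*(6*k**3 + 25*k**2 + 29*k + 3)*factorial(k + 1), as required.

s_k = 3**k*(k - 1)*(2*k + 3)*factorial(k + 1)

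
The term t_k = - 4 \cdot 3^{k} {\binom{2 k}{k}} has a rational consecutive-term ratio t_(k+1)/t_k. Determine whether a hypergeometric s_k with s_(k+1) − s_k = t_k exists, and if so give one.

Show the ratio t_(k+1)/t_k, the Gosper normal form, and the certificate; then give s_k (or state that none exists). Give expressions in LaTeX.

no hypergeometric antidifference exists

Compute t_(k+1)/t_k: get 6*(2*k + 1)/(k + 1).
Take A(k)=12*k + 6, B(k)=k + 1, C(k)=1.
Set up (12*k + 6)·f(k+1) − (k)·f(k) − (1) = 0.
deg f ≤ -1 (via 1,1,0).
Negative degree bound (-1): no f exists, t_k not Gosper-summable.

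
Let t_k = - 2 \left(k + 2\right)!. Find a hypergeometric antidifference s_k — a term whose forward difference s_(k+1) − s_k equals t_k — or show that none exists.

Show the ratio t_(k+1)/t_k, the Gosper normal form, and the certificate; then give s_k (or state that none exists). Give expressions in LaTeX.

Step 1: r(k) = k + 3.
A = k + 3, B = 1, C = 1.
Need (k + 3)·f(k+1) − (1)·f(k) = 1.
Bound: deg f ≤ -1.
Bound -1 < 0, so the key equation has no polynomial solution.

none (Gosper's algorithm certifies no s_k)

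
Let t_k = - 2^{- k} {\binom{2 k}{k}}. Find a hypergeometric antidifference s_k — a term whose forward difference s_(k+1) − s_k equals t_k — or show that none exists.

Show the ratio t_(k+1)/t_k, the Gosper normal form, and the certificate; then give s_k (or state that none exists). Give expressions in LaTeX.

no hypergeometric antidifference exists

Step 1: r(k) = (2*k + 1)/(k + 1).
Gosper form: A/B · C(k+1)/C(k) with A=2*k + 1, B=k + 1, C=1.
Key eq: (2*k + 1)·f(k+1) = (k)·f(k) + (1).
Degrees (1,1,0) ⇒ d ≤ -1.
Bound -1 < 0, so the key equation has no polynomial solution.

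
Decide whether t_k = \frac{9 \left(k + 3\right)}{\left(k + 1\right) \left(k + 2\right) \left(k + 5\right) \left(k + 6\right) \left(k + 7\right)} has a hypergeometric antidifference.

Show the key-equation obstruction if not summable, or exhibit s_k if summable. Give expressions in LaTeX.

Step 1: r(k) = (k + 1)*(k + 4)*(k + 5)/((k + 3)**2*(k + 8)).
Factor: A=k + 1; B=k + 8; C=k**3 + 10*k**2 + 33*k + 36.
Set up (k + 1)·f(k+1) − (k + 7)·f(k) − (k**3 + 10*k**2 + 33*k + 36) = 0.
d = 6 from the (1,1,3) case.
Coefficient equations give f(k) = k*(k + 2)*(k + 3)*(k + 4)*(k**2 + 12*k + 41)/90.
Certificate R = B(k−1)f/C = k*(k + 2)*(k + 7)*(k**2 + 12*k + 41)/(90*(k + 3)) gives s_k = k*(k**2 + 12*k + 41)/(10*(k**3 + 12*k**2 + 41*k + 30)).
s_(k+1) − s_k = 9*(k + 3)/(k**5 + 21*k**4 + 163*k**3 + 567*k**2 + 844*k + 420) = t_k.

Yes. s_k = \frac{k \left(k^{2} + 12 k + 41\right)}{10 \left(k^{3} + 12 k^{2} + 41 k + 30\right)}.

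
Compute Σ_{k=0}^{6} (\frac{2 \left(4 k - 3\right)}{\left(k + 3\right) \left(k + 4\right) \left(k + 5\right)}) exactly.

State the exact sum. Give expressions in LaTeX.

Σ = 7/44

Ratio r(k) = (k + 3)*(4*k + 1)/((k + 6)*(4*k - 3)).
Take A(k)=k + 3, B(k)=k + 6, C(k)=k - 3/4.
Key eq: (k + 3)·f(k+1) = (k + 5)·f(k) + (k - 3/4).
deg f ≤ 2 (via 1,1,1).
Solving with deg f ≤ 2: f(k) = k*(3*k - 11)/32.
R(k) = B(k−1)·f(k)/C(k) = k*(k + 5)*(3*k - 11)/(8*(4*k - 3)); s_k = R·t_k = k*(3*k - 11)/(4*(k + 3)*(k + 4)).
Verify: 2*(4*k - 3)/(k**3 + 12*k**2 + 47*k + 60) matches t_k.
Σ_(k=0)^(6) t_k = s_(7) − s_(0) = 7/44 − (0) = 7/44.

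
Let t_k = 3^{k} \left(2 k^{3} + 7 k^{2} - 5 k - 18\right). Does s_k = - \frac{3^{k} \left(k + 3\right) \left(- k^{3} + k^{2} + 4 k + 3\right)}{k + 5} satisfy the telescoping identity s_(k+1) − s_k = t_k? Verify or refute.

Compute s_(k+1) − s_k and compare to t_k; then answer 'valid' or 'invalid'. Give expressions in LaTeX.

s_(k+1) = 3**(k + 1)*(k**4 + 6*k**3 + 5*k**2 - 19*k - 28)/(k + 6)
s_(k+1) − s_k = 3**k*(2*k**5 + 25*k**4 + 100*k**3 + 75*k**2 - 270*k - 366)/(k**2 + 11*k + 30)
(s_(k+1) − s_k) − t_k = 3**k*(-4*k**4 - 32*k**3 - 62*k**2 + 78*k + 174)/(k**2 + 11*k + 30)

Invalid: residual \frac{3^{k} \left(- 4 k^{4} - 32 k^{3} - 62 k^{2} + 78 k + 174\right)}{k^{2} + 11 k + 30} ≠ 0.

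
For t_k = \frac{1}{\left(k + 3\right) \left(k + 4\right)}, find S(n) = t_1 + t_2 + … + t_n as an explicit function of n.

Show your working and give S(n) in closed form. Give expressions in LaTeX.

S(n) = \frac{n}{4 \left(n + 4\right)}

Step 1: r(k) = (k + 3)/(k + 5).
Normal form (A,B,C) = (k + 3, k + 5, 1).
Solve (k + 3)·f(k+1) − (k + 4)·f(k) = 1.
Degrees (1,1,0) ⇒ d ≤ 1.
Solve for f: f(k) = k/3 (degree 1 ≤ 1).
Certificate R = B(k−1)f/C = k*(k + 4)/3 gives s_k = k/(3*(k + 3)).
Check: Δs_k = 1/(k**2 + 7*k + 12). ✓
Evaluate: s_(n+1) = (n + 1)/(3*(n + 4)); subtract s_(1) = 1/12 ⇒ S(n) = n/(4*(n + 4)).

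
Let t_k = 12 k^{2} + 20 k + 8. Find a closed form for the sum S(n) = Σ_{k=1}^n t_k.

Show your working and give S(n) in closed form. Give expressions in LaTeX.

S(n) = 4 n \left(n^{2} + 4 n + 5\right)

t_(k+1)/t_k = (3*k**2 + 11*k + 10)/(3*k**2 + 5*k + 2).
Normal form (A,B,C) = (1, 1, k**2 + 5*k/3 + 2/3).
Solve (1)·f(k+1) − (1)·f(k) = k**2 + 5*k/3 + 2/3.
Degrees (0,0,2) ⇒ d ≤ 3.
A polynomial solution: f(k) = k**2*(k + 1)/3.
Certificate R = B(k−1)f/C = k**2/(3*k + 2) gives s_k = 4*k**2*(k + 1).
s_(k+1) − s_k = 12*k**2 + 20*k + 8 = t_k.
Σ_(k=1)^n t_k = s_(n+1) − s_(1) = (4*n**3 + 16*n**2 + 20*n + 8) − (8), i.e. 4*n*(n**2 + 4*n + 5).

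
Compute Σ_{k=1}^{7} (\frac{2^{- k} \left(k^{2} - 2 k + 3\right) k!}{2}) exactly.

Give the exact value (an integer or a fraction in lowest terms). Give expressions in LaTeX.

r(k) = (k**3 + k**2 + 2*k + 2)/(2*(k**2 - 2*k + 3)) after simplifying.
Normal form (A,B,C) = (k/2 + 1/2, 1, k**2 - 2*k + 3).
Solve (k/2 + 1/2)·f(k+1) − (1)·f(k) = k**2 - 2*k + 3.
deg f ≤ 1 (via 1,0,2).
Solve for f: f(k) = 2*(k - 2) (degree 1 ≤ 1).
Certificate R = B(k−1)f/C = 2*(k - 2)/(k**2 - 2*k + 3) gives s_k = (k - 2)*factorial(k)/2**k.
Δs = (k**2 - 2*k + 3)*factorial(k)/(2*2**k), as required.
Telescoping: Σ = s_(8) − s_(1) = 945 − (-1/2) = 1891/2.

Σ = 1891/2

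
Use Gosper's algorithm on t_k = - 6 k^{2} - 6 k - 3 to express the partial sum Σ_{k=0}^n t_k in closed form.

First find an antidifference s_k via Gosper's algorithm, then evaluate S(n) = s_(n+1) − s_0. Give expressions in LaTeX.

S(n) = - 2 n^{3} - 6 n^{2} - 7 n - 3

Step 1: r(k) = (2*k**2 + 6*k + 5)/(2*k**2 + 2*k + 1).
A = 1, B = 1, C = k**2 + k + 1/2.
Solve (1)·f(k+1) − (1)·f(k) = k**2 + k + 1/2.
From deg A=0, deg B=0, deg C=2: d=3.
Coefficient equations give f(k) = k*(2*k**2 + 1)/6.
Then R = B(k−1)f/C = k*(2*k**2 + 1)/(3*(2*k**2 + 2*k + 1)), so s_k = R(k)·t_k = -2*k**3 - k.
s_(k+1) − s_k = -6*k**2 - 6*k - 3 = t_k.
Telescope: S(n) = s_(n+1) − s_(0) = -2*n**3 - 6*n**2 - 7*n - 3 − (0) = -2*n**3 - 6*n**2 - 7*n - 3.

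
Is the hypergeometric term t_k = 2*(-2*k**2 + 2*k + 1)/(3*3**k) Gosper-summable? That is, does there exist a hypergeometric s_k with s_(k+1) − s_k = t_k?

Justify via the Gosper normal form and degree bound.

Yes. s_k = 2*k**2/3**k.

t_(k+1)/t_k = (2*k**2 + 2*k - 1)/(3*(2*k**2 - 2*k - 1)).
Gosper form: A/B · C(k+1)/C(k) with A=1/3, B=1, C=k**2 - k - 1/2.
Solve (1/3)·f(k+1) − (1)·f(k) = k**2 - k - 1/2.
deg f ≤ 2 (via 0,0,2).
Solve for f: f(k) = -3*k**2/2 (degree 2 ≤ 2).
Certificate R = B(k−1)f/C = -3*k**2/(2*k**2 - 2*k - 1) gives s_k = 2*k**2/3**k.
Verify: 2*(-2*k**2 + 2*k + 1)/(3*3**k) matches t_k.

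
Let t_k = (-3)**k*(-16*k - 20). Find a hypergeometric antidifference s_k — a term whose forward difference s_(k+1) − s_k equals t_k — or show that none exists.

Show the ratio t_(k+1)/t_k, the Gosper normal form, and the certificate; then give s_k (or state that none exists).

s_k = (-3)**k*(4*k + 2)

Compute t_(k+1)/t_k: get 3*(-4*k - 9)/(4*k + 5).
Normal form (A,B,C) = (-3, 1, k + 5/4).
f must satisfy (-3)·f(k+1) − (1)·f(k) = k + 5/4.
d = 1 from the (0,0,1) case.
Solve for f: f(k) = -(2*k + 1)/8 (degree 1 ≤ 1).
Get s_k = R·t_k = (-3)**k*(4*k + 2) with R(k) = B(k−1)f(k)/C(k) = -(2*k + 1)/(2*(4*k + 5)).
Verify: (-3)**k*(-16*k - 20) matches t_k.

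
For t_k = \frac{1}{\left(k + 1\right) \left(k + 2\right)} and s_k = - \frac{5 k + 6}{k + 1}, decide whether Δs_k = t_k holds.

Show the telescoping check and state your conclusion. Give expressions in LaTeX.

s_(k+1) = (-5*k - 11)/(k + 2)
s_(k+1) − s_k = 1/(k**2 + 3*k + 2)
(s_(k+1) − s_k) − t_k = 0

valid; difference matches t_k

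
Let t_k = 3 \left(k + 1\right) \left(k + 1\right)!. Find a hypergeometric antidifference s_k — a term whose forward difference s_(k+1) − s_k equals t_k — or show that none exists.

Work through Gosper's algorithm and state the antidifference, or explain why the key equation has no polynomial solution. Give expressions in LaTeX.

Step 1: r(k) = (k + 2)**2/(k + 1).
Factor: A=k + 2; B=1; C=k + 1.
Set up (k + 2)·f(k+1) − (1)·f(k) − (k + 1) = 0.
Bound: deg f ≤ 0.
Coefficient equations give f(k) = 1.
Then R = B(k−1)f/C = 1/(k + 1), so s_k = R(k)·t_k = 3*factorial(k + 1).
Δs = 3*(k + 1)*factorial(k + 1), as required.

s_k = 3 \left(k + 1\right)!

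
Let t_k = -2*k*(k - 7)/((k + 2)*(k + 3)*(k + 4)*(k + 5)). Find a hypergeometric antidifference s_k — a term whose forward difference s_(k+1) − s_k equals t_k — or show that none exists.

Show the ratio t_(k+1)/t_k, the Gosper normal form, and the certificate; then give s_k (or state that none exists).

The ratio is (k - 6)*(k + 1)*(k + 2)/(k*(k - 7)*(k + 6)).
A = k + 2, B = k + 6, C = k**2 - 7*k.
Key eq: (k + 2)·f(k+1) = (k + 5)·f(k) + (k**2 - 7*k).
Bound: deg f ≤ 3.
A polynomial solution: f(k) = -k*(k - 1).
Certificate R = B(k−1)f/C = -(k - 1)*(k + 5)/(k - 7) gives s_k = 2*k*(k - 1)/((k + 2)*(k + 3)*(k + 4)).
Check: Δs_k = 2*k*(7 - k)/(k**4 + 14*k**3 + 71*k**2 + 154*k + 120). ✓

s_k = 2*k*(k - 1)/((k + 2)*(k + 3)*(k + 4))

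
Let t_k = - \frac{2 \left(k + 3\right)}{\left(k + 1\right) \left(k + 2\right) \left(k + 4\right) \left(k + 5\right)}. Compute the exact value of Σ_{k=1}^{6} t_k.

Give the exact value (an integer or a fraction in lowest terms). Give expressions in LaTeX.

Σ = -39/440

Ratio r(k) = (k + 1)*(k + 4)**2/((k + 3)**2*(k + 6)).
So A=k + 1 and B=k + 6, with C=k**2 + 6*k + 9.
f must satisfy (k + 1)·f(k+1) − (k + 5)·f(k) = k**2 + 6*k + 9.
From deg A=1, deg B=1, deg C=2: d=4.
Match coefficients ⇒ f(k) = k*(k + 2)*(k + 3)*(k + 5)/8.
Certificate R = B(k−1)f/C = k*(k + 2)*(k + 5)**2/(8*(k + 3)) gives s_k = k*(-k - 5)/(4*(k**2 + 5*k + 4)).
Check: Δs_k = 2*(-k - 3)/(k**4 + 12*k**3 + 49*k**2 + 78*k + 40). ✓
Σ_(k=1)^(6) t_k = s_(7) − s_(1) = -21/88 − (-3/20) = -39/440.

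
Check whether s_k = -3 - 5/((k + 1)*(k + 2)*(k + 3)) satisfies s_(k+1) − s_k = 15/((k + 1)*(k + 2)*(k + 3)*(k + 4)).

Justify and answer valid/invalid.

s_(k+1) = -3 - 5/((k + 2)*(k + 3)*(k + 4))
s_(k+1) − s_k = 15/((k + 1)*(k + 2)*(k + 3)*(k + 4))
(s_(k+1) − s_k) − t_k = 0

Valid — Δs_k = t_k.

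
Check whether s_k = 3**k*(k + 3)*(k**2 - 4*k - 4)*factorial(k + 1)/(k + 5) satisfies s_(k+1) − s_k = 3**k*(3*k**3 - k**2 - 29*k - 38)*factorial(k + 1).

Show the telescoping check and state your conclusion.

Invalid: residual 2*3**k*(-3*k**4 - 14*k**3 + 35*k**2 + 179*k + 186)*factorial(k + 1)/((k + 5)*(k + 6)) ≠ 0.

s_(k+1) = 3**(k + 1)*(k + 4)*(k**2 - 2*k - 7)*factorial(k + 2)/(k + 6)
s_(k+1) − s_k = 3**k*(3*k**5 + 26*k**4 + 22*k**3 - 317*k**2 - 930*k - 768)*factorial(k + 1)/((k + 5)*(k + 6))
(s_(k+1) − s_k) − t_k = 2*3**k*(-3*k**4 - 14*k**3 + 35*k**2 + 179*k + 186)*factorial(k + 1)/((k + 5)*(k + 6))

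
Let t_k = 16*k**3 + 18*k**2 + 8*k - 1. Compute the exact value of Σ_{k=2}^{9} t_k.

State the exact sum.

The ratio is (16*k**3 + 66*k**2 + 92*k + 41)/(16*k**3 + 18*k**2 + 8*k - 1).
Factor: A=1; B=1; C=k**3 + 9*k**2/8 + k/2 - 1/16.
f must satisfy (1)·f(k+1) − (1)·f(k) = k**3 + 9*k**2/8 + k/2 - 1/16.
Degrees (0,0,3) ⇒ d ≤ 4.
Match coefficients ⇒ f(k) = k*(4*k**3 - 2*k**2 - k - 2)/16.
Get s_k = R·t_k = k*(4*k**3 - 2*k**2 - k - 2) with R(k) = B(k−1)f(k)/C(k) = k*(4*k**3 - 2*k**2 - k - 2)/(16*k**3 + 18*k**2 + 8*k - 1).
Check: Δs_k = 16*k**3 + 18*k**2 + 8*k - 1. ✓
Evaluate s at k=10 and k=2: 37880 and 40; difference 37840.

Σ = 37840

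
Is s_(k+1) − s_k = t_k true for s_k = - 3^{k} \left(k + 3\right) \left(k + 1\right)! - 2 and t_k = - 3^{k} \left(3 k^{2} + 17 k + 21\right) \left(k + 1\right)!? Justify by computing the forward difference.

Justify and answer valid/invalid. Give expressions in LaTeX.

valid (s_(k+1) − s_k reduces to t_k)

s_(k+1) = -3**(k + 1)*(k + 4)*factorial(k + 2) - 2
s_(k+1) − s_k = -3**k*(3*k**2 + 17*k + 21)*factorial(k + 1)
(s_(k+1) − s_k) − t_k = 0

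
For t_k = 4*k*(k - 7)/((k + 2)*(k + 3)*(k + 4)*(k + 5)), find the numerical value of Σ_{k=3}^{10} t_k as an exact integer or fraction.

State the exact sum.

r(k) = (k - 6)*(k + 1)*(k + 2)/(k*(k - 7)*(k + 6)) after simplifying.
Gosper form: A/B · C(k+1)/C(k) with A=k + 2, B=k + 6, C=k**2 - 7*k.
Set up (k + 2)·f(k+1) − (k + 5)·f(k) − (k**2 - 7*k) = 0.
d = 3 from the (1,1,2) case.
A polynomial solution: f(k) = -k*(k - 1).
So s_k = (B(k−1)f/C)·t_k = (-(k - 1)*(k + 5)/(k - 7))·t_k = -4*k*(k - 1)/((k + 2)*(k + 3)*(k + 4)).
Δs = 4*k*(k - 7)/(k**4 + 14*k**3 + 71*k**2 + 154*k + 120), as required.
Telescoping: Σ = s_(11) − s_(3) = -44/273 − (-4/35) = -64/1365.

Σ = -64/1365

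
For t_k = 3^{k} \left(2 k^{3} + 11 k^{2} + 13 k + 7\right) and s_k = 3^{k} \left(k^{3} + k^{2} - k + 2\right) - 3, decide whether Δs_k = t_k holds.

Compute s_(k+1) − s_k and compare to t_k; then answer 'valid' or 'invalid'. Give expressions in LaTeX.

s_(k+1) = 3*3**k*(-k + (k + 1)**3 + (k + 1)**2 + 1) - 3
s_(k+1) − s_k = 3**k*(2*k**3 + 11*k**2 + 13*k + 7)
(s_(k+1) − s_k) − t_k = 0

valid; difference matches t_k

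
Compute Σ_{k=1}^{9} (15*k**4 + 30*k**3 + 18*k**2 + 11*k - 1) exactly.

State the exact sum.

r(k) = (15*k**4 + 90*k**3 + 198*k**2 + 197*k + 73)/(15*k**4 + 30*k**3 + 18*k**2 + 11*k - 1) after simplifying.
A = 1, B = 1, C = k**4 + 2*k**3 + 6*k**2/5 + 11*k/15 - 1/15.
Key eq: (1)·f(k+1) = (1)·f(k) + (k**4 + 2*k**3 + 6*k**2/5 + 11*k/15 - 1/15).
From deg A=0, deg B=0, deg C=4: d=5.
Match coefficients ⇒ f(k) = k*(3*k**4 - 4*k**2 + 4*k - 4)/15.
Certificate R = B(k−1)f/C = k*(3*k**4 - 4*k**2 + 4*k - 4)/(15*k**4 + 30*k**3 + 18*k**2 + 11*k - 1) gives s_k = k*(3*k**4 - 4*k**2 + 4*k - 4).
s_(k+1) − s_k = 15*k**4 + 30*k**3 + 18*k**2 + 11*k - 1 = t_k.
Sum = s_(10) − s_(1); s_(10) = 296360, s_(1) = -1 ⇒ 296361.

Σ = 296361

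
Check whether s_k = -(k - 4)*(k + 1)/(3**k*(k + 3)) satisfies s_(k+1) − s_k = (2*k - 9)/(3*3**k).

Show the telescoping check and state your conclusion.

s_(k+1) = (-k**2 + k + 6)/(3*3**k*(k + 4))
s_(k+1) − s_k = (2*k**3 + k**2 - 39*k - 30)/(3*3**k*(k**2 + 7*k + 12))
(s_(k+1) − s_k) − t_k = 2*(39 - 2*k**2)/(3*3**k*(k**2 + 7*k + 12))

Invalid: residual 2*(39 - 2*k**2)/(3*3**k*(k**2 + 7*k + 12)) ≠ 0.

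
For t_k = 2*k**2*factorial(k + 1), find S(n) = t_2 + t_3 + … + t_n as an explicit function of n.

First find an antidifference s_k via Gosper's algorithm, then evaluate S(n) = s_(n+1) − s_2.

Compute t_(k+1)/t_k: get (k + 1)**2*(k + 2)/k**2.
Factor: A=k + 2; B=1; C=k**2.
f must satisfy (k + 2)·f(k+1) − (1)·f(k) = k**2.
From deg A=1, deg B=0, deg C=2: d=1.
Solve for f: f(k) = k - 2 (degree 1 ≤ 1).
R(k) = B(k−1)·f(k)/C(k) = (k - 2)/k**2; s_k = R·t_k = 2*(k - 2)*factorial(k + 1).
Check: Δs_k = 2*k**2*factorial(k + 1). ✓
Telescope: S(n) = s_(n+1) − s_(2) = 2*(n - 1)*factorial(n + 2) − (0) = 2*(n - 1)*factorial(n + 2).

S(n) = 2*(n - 1)*factorial(n + 2)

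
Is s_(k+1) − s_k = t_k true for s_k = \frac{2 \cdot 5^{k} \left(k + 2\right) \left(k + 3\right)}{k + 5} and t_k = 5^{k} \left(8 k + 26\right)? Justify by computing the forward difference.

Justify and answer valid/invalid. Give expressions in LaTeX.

Invalid: residual \frac{5^{k} \left(- 16 k^{2} - 128 k - 252\right)}{k^{2} + 11 k + 30} ≠ 0.

s_(k+1) = 10*5**k*(k + 3)*(k + 4)/(k + 6)
s_(k+1) − s_k = 5**k*(8*k**3 + 98*k**2 + 398*k + 528)/(k**2 + 11*k + 30)
(s_(k+1) − s_k) − t_k = 5**k*(-16*k**2 - 128*k - 252)/(k**2 + 11*k + 30)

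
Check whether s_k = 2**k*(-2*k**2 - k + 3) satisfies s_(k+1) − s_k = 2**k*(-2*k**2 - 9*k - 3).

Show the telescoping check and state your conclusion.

Valid: the claim telescopes to t_k.

s_(k+1) = 2**(k + 1)*k*(-2*k - 5)
s_(k+1) − s_k = 2**k*(-2*k**2 - 9*k - 3)
(s_(k+1) − s_k) − t_k = 0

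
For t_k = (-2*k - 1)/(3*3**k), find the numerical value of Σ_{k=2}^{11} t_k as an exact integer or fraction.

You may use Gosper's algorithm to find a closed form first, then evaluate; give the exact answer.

r(k) = (2*k + 3)/(3*(2*k + 1)) after simplifying.
Normal form (A,B,C) = (1/3, 1, k + 1/2).
Need (1/3)·f(k+1) − (1)·f(k) = k + 1/2.
d = 1 from the (0,0,1) case.
Solving with deg f ≤ 1: f(k) = -3*(k + 1)/2.
R(k) = B(k−1)·f(k)/C(k) = -3*(k + 1)/(2*k + 1); s_k = R·t_k = (k + 1)/3**k.
s_(k+1) − s_k = (-2*k - 1)/(3*3**k) = t_k.
Telescoping: Σ = s_(12) − s_(2) = 13/531441 − (1/3) = -177134/531441.

Σ = -177134/531441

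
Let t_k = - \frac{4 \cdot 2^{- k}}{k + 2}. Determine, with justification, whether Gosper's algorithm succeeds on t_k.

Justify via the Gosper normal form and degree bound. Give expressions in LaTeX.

The ratio is (k + 2)/(2*(k + 3)).
Normal form (A,B,C) = (k/2 + 1, k + 3, 1).
Solve (k/2 + 1)·f(k+1) − (k + 2)·f(k) = 1.
d = -1 from the (1,1,0) case.
Bound -1 < 0, so the key equation has no polynomial solution.

No. Not Gosper-summable.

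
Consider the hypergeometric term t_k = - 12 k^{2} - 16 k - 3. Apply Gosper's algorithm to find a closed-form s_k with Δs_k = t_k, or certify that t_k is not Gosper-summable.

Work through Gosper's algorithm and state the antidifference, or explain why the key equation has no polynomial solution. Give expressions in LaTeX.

Ratio r(k) = (12*k**2 + 40*k + 31)/(12*k**2 + 16*k + 3).
Take A(k)=1, B(k)=1, C(k)=k**2 + 4*k/3 + 1/4.
f must satisfy (1)·f(k+1) − (1)·f(k) = k**2 + 4*k/3 + 1/4.
Bound: deg f ≤ 3.
Solving with deg f ≤ 3: f(k) = k*(4*k**2 + 2*k - 3)/12.
R(k) = B(k−1)·f(k)/C(k) = k*(4*k**2 + 2*k - 3)/(12*k**2 + 16*k + 3); s_k = R·t_k = k*(-4*k**2 - 2*k + 3).
Check: Δs_k = -12*k**2 - 16*k - 3. ✓

s_k = k \left(- 4 k^{2} - 2 k + 3\right)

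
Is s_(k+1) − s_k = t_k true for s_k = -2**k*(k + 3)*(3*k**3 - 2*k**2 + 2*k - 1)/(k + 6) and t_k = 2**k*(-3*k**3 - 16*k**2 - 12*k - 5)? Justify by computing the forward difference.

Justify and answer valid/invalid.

Invalid: residual 2**k*(9*k**4 + 93*k**3 + 330*k**2 + 225*k + 93)/(k**2 + 13*k + 42) ≠ 0.

s_(k+1) = 2**(k + 1)*(-3*k**4 - 19*k**3 - 35*k**2 - 30*k - 8)/(k + 7)
s_(k+1) − s_k = 2**k*(-3*k**5 - 46*k**4 - 253*k**3 - 503*k**2 - 344*k - 117)/(k**2 + 13*k + 42)
(s_(k+1) − s_k) − t_k = 2**k*(9*k**4 + 93*k**3 + 330*k**2 + 225*k + 93)/(k**2 + 13*k + 42)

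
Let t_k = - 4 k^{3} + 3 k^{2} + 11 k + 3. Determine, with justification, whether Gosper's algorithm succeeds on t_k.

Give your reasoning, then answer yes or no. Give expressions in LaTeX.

Yes. s_k = k \left(- k^{3} + 3 k^{2} + 3 k - 2\right).

Compute t_(k+1)/t_k: get (4*k**3 + 9*k**2 - 5*k - 13)/(4*k**3 - 3*k**2 - 11*k - 3).
Normal form (A,B,C) = (1, 1, k**3 - 3*k**2/4 - 11*k/4 - 3/4).
f must satisfy (1)·f(k+1) − (1)·f(k) = k**3 - 3*k**2/4 - 11*k/4 - 3/4.
deg f ≤ 4 (via 0,0,3).
Solving with deg f ≤ 4: f(k) = k*(k**3 - 3*k**2 - 3*k + 2)/4.
So s_k = (B(k−1)f/C)·t_k = (k*(k**3 - 3*k**2 - 3*k + 2)/(4*k**3 - 3*k**2 - 11*k - 3))·t_k = k*(-k**3 + 3*k**2 + 3*k - 2).
Verify: -4*k**3 + 3*k**2 + 11*k + 3 matches t_k.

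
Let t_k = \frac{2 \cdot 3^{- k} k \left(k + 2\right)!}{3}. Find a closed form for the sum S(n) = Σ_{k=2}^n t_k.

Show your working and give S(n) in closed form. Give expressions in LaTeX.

Step 1: r(k) = (k + 1)*(k + 3)/(3*k).
Normal form (A,B,C) = (k/3 + 1, 1, k).
f must satisfy (k/3 + 1)·f(k+1) − (1)·f(k) = k.
From deg A=1, deg B=0, deg C=1: d=0.
Match coefficients ⇒ f(k) = 3.
Then R = B(k−1)f/C = 3/k, so s_k = R(k)·t_k = 2*factorial(k + 2)/3**k.
Δs = 2*k*factorial(k + 2)/(3*3**k), as required.
Evaluate: s_(n+1) = 2*3**(-n - 1)*factorial(n + 3); subtract s_(2) = 16/3 ⇒ S(n) = -16/3 + 2*factorial(n + 3)/(3*3**n).

S(n) = - \frac{16}{3} + \frac{2 \cdot 3^{- n} \left(n + 3\right)!}{3}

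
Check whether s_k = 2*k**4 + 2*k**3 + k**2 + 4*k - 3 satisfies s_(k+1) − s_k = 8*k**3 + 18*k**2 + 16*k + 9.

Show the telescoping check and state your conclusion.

s_(k+1) = 2*k**4 + 10*k**3 + 19*k**2 + 20*k + 6
s_(k+1) − s_k = 8*k**3 + 18*k**2 + 16*k + 9
(s_(k+1) − s_k) − t_k = 0

valid (s_(k+1) − s_k reduces to t_k)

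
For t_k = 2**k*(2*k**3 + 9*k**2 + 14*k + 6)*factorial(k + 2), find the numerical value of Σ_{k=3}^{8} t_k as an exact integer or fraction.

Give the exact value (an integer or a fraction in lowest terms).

Σ = 1655429520960

Ratio r(k) = 2*(2*k**4 + 21*k**3 + 83*k**2 + 145*k + 93)/(2*k**3 + 9*k**2 + 14*k + 6).
Normal form (A,B,C) = (2*k + 6, 1, k**3 + 9*k**2/2 + 7*k + 3).
Need (2*k + 6)·f(k+1) − (1)·f(k) = k**3 + 9*k**2/2 + 7*k + 3.
From deg A=1, deg B=0, deg C=3: d=2.
Solve for f: f(k) = k**2/2 (degree 2 ≤ 2).
Certificate R = B(k−1)f/C = k**2/(2*k**3 + 9*k**2 + 14*k + 6) gives s_k = 2**k*k**2*factorial(k + 2).
s_(k+1) − s_k = 2**k*(2*k**3 + 9*k**2 + 14*k + 6)*factorial(k + 2) = t_k.
Telescoping: Σ = s_(9) − s_(3) = 1655429529600 − (8640) = 1655429520960.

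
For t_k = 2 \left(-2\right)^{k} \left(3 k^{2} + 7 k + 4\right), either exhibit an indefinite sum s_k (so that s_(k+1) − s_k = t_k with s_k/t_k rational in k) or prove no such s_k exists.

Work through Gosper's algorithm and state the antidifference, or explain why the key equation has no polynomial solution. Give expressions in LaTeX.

s_k = \left(-2\right)^{k + 1} k \left(k + 1\right)

t_(k+1)/t_k = 2*(-3*k**2 - 13*k - 14)/(3*k**2 + 7*k + 4).
Normal form (A,B,C) = (-2, 1, k**2 + 7*k/3 + 4/3).
Set up (-2)·f(k+1) − (1)·f(k) − (k**2 + 7*k/3 + 4/3) = 0.
Degrees (0,0,2) ⇒ d ≤ 2.
Coefficient equations give f(k) = -k*(k + 1)/3.
So s_k = (B(k−1)f/C)·t_k = (-k/(3*k + 4))·t_k = (-2)**(k + 1)*k*(k + 1).
Verify: 2*(-2)**k*(k + 1)*(3*k + 4) matches t_k.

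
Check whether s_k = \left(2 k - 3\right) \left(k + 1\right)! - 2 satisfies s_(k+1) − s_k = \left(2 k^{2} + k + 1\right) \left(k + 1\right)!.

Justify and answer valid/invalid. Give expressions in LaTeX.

Valid: the claim telescopes to t_k.

s_(k+1) = (2*k - 1)*factorial(k + 2) - 2
s_(k+1) − s_k = (2*k**2 + k + 1)*factorial(k + 1)
(s_(k+1) − s_k) − t_k = 0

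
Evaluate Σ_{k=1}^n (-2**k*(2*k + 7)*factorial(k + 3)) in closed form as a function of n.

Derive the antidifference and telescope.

Ratio r(k) = 2*(k + 4)*(2*k + 9)/(2*k + 7).
A = 2*k + 8, B = 1, C = k + 7/2.
Set up (2*k + 8)·f(k+1) − (1)·f(k) − (k + 7/2) = 0.
Degrees (1,0,1) ⇒ d ≤ 0.
Coefficient equations give f(k) = 1/2.
Then R = B(k−1)f/C = 1/(2*k + 7), so s_k = R(k)·t_k = -2**k*factorial(k + 3).
Check: Δs_k = -2**k*(2*k + 7)*factorial(k + 3). ✓
Telescope: S(n) = s_(n+1) − s_(1) = -2**(n + 1)*factorial(n + 4) − (-48) = -2*2**n*factorial(n + 4) + 48.

S(n) = -2*2**n*factorial(n + 4) + 48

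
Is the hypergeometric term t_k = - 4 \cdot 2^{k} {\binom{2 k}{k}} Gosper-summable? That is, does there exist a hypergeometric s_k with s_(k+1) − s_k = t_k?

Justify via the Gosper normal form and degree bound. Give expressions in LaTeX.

No — t_k has no hypergeometric antidifference.

t_(k+1)/t_k = 4*(2*k + 1)/(k + 1).
A = 8*k + 4, B = k + 1, C = 1.
f must satisfy (8*k + 4)·f(k+1) − (k)·f(k) = 1.
d = -1 from the (1,1,0) case.
Negative degree bound (-1): no f exists, t_k not Gosper-summable.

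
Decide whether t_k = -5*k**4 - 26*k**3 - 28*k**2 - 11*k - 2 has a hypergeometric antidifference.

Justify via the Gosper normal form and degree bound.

Yes. s_k = k*(-k**4 - 4*k**3 + 2*k**2 + 2*k - 1).

t_(k+1)/t_k = (5*k**4 + 46*k**3 + 136*k**2 + 165*k + 72)/(5*k**4 + 26*k**3 + 28*k**2 + 11*k + 2).
So A=1 and B=1, with C=k**4 + 26*k**3/5 + 28*k**2/5 + 11*k/5 + 2/5.
Key eq: (1)·f(k+1) = (1)·f(k) + (k**4 + 26*k**3/5 + 28*k**2/5 + 11*k/5 + 2/5).
From deg A=0, deg B=0, deg C=4: d=5.
Match coefficients ⇒ f(k) = k*(k**4 + 4*k**3 - 2*k**2 - 2*k + 1)/5.
R(k) = B(k−1)·f(k)/C(k) = k*(k**4 + 4*k**3 - 2*k**2 - 2*k + 1)/(5*k**4 + 26*k**3 + 28*k**2 + 11*k + 2); s_k = R·t_k = k*(-k**4 - 4*k**3 + 2*k**2 + 2*k - 1).
Check: Δs_k = -5*k**4 - 26*k**3 - 28*k**2 - 11*k - 2. ✓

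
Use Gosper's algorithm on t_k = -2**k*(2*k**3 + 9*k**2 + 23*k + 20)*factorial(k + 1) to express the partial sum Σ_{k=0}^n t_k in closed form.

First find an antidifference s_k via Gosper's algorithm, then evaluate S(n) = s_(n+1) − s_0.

S(n) = -2*2**n*n**4*factorial(n) - 12*2**n*n**3*factorial(n) - 34*2**n*n**2*factorial(n) - 48*2**n*n*factorial(n) - 24*2**n*factorial(n) + 4

t_(k+1)/t_k = 2*(2*k**4 + 19*k**3 + 77*k**2 + 148*k + 108)/(2*k**3 + 9*k**2 + 23*k + 20).
Gosper form: A/B · C(k+1)/C(k) with A=2*k + 4, B=1, C=k**3 + 9*k**2/2 + 23*k/2 + 10.
Key eq: (2*k + 4)·f(k+1) = (1)·f(k) + (k**3 + 9*k**2/2 + 23*k/2 + 10).
Degrees (1,0,3) ⇒ d ≤ 2.
Solve for f: f(k) = (k**2 + k + 4)/2 (degree 2 ≤ 2).
R(k) = B(k−1)·f(k)/C(k) = (k**2 + k + 4)/(2*k**3 + 9*k**2 + 23*k + 20); s_k = R·t_k = -2**k*(k**2 + k + 4)*factorial(k + 1).
Verify: -2**k*(2*k**3 + 9*k**2 + 23*k + 20)*factorial(k + 1) matches t_k.
Evaluate: s_(n+1) = -2**(n + 1)*(n**2 + 3*n + 6)*factorial(n + 2); subtract s_(0) = -4 ⇒ S(n) = -2*2**n*n**4*factorial(n) - 12*2**n*n**3*factorial(n) - 34*2**n*n**2*factorial(n) - 48*2**n*n*factorial(n) - 24*2**n*factorial(n) + 4.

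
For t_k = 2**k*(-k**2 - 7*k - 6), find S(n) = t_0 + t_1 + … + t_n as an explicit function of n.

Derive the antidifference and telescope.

Compute t_(k+1)/t_k: get 2*(k**2 + 9*k + 14)/(k**2 + 7*k + 6).
Gosper form: A/B · C(k+1)/C(k) with A=2, B=1, C=k**2 + 7*k + 6.
f must satisfy (2)·f(k+1) − (1)·f(k) = k**2 + 7*k + 6.
From deg A=0, deg B=0, deg C=2: d=2.
Match coefficients ⇒ f(k) = k**2 + 3*k - 2.
Certificate R = B(k−1)f/C = (k**2 + 3*k - 2)/((k + 1)*(k + 6)) gives s_k = 2**k*(-k**2 - 3*k + 2).
s_(k+1) − s_k = 2**k*(-k**2 - 7*k - 6) = t_k.
Evaluate: s_(n+1) = 2**(n + 1)*(-n**2 - 5*n - 2); subtract s_(0) = 2 ⇒ S(n) = -2*2**n*n**2 - 10*2**n*n - 4*2**n - 2.

S(n) = -2*2**n*n**2 - 10*2**n*n - 4*2**n - 2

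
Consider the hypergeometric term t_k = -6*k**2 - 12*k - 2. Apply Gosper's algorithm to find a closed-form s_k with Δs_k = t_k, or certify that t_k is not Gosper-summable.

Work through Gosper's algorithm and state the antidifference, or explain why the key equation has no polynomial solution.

s_k = k*(-2*k**2 - 3*k + 3)

t_(k+1)/t_k = (3*k**2 + 12*k + 10)/(3*k**2 + 6*k + 1).
Factor: A=1; B=1; C=k**2 + 2*k + 1/3.
Set up (1)·f(k+1) − (1)·f(k) − (k**2 + 2*k + 1/3) = 0.
d = 3 from the (0,0,2) case.
Solve for f: f(k) = k*(2*k**2 + 3*k - 3)/6 (degree 3 ≤ 3).
R(k) = B(k−1)·f(k)/C(k) = k*(2*k**2 + 3*k - 3)/(2*(3*k**2 + 6*k + 1)); s_k = R·t_k = k*(-2*k**2 - 3*k + 3).
s_(k+1) − s_k = -6*k**2 - 12*k - 2 = t_k.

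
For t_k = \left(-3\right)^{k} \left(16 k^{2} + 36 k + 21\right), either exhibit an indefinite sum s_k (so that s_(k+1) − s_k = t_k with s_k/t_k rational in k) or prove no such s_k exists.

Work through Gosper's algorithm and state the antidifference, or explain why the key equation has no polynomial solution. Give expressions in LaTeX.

Step 1: r(k) = 3*(-16*k**2 - 68*k - 73)/(16*k**2 + 36*k + 21).
Take A(k)=-3, B(k)=1, C(k)=k**2 + 9*k/4 + 21/16.
Set up (-3)·f(k+1) − (1)·f(k) − (k**2 + 9*k/4 + 21/16) = 0.
From deg A=0, deg B=0, deg C=2: d=2.
Match coefficients ⇒ f(k) = -k*(4*k + 3)/16.
Then R = B(k−1)f/C = -k*(4*k + 3)/(16*k**2 + 36*k + 21), so s_k = R(k)·t_k = (-3)**k*k*(-4*k - 3).
Verify: (-3)**k*(16*k**2 + 36*k + 21) matches t_k.

s_k = \left(-3\right)^{k} k \left(- 4 k - 3\right)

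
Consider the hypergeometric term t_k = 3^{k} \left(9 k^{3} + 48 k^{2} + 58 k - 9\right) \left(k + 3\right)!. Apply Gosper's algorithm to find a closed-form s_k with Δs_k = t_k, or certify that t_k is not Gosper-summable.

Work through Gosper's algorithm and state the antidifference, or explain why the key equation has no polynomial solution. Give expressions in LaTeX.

t_(k+1)/t_k = 3*(9*k**4 + 111*k**3 + 481*k**2 + 830*k + 424)/(9*k**3 + 48*k**2 + 58*k - 9).
Take A(k)=3*k + 12, B(k)=1, C(k)=k**3 + 16*k**2/3 + 58*k/9 - 1.
Solve (3*k + 12)·f(k+1) − (1)·f(k) = k**3 + 16*k**2/3 + 58*k/9 - 1.
From deg A=1, deg B=0, deg C=3: d=2.
Match coefficients ⇒ f(k) = (3*k**2 - k - 3)/9.
Certificate R = B(k−1)f/C = (3*k**2 - k - 3)/(9*k**3 + 48*k**2 + 58*k - 9) gives s_k = 3**k*(3*k**2 - k - 3)*factorial(k + 3).
Verify: 3**k*(9*k**3 + 48*k**2 + 58*k - 9)*factorial(k + 3) matches t_k.

s_k = 3^{k} \left(3 k^{2} - k - 3\right) \left(k + 3\right)!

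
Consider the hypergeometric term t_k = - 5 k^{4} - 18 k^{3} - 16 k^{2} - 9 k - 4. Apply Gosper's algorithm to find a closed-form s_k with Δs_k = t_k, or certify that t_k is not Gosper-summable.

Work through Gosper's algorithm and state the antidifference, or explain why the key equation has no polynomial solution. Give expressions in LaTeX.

s_k = k \left(- k^{4} - 2 k^{3} + 2 k^{2} - k - 2\right)

Ratio r(k) = (5*k**4 + 38*k**3 + 100*k**2 + 115*k + 52)/(5*k**4 + 18*k**3 + 16*k**2 + 9*k + 4).
Normal form (A,B,C) = (1, 1, k**4 + 18*k**3/5 + 16*k**2/5 + 9*k/5 + 4/5).
Need (1)·f(k+1) − (1)·f(k) = k**4 + 18*k**3/5 + 16*k**2/5 + 9*k/5 + 4/5.
d = 5 from the (0,0,4) case.
A polynomial solution: f(k) = k*(k**4 + 2*k**3 - 2*k**2 + k + 2)/5.
So s_k = (B(k−1)f/C)·t_k = (k*(k**4 + 2*k**3 - 2*k**2 + k + 2)/(5*k**4 + 18*k**3 + 16*k**2 + 9*k + 4))·t_k = k*(-k**4 - 2*k**3 + 2*k**2 - k - 2).
Verify: -5*k**4 - 18*k**3 - 16*k**2 - 9*k - 4 matches t_k.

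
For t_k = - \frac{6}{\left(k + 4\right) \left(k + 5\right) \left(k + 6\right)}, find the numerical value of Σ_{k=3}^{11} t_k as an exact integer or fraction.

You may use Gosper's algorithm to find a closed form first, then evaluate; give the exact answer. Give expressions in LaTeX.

Σ = -81/1904

t_(k+1)/t_k = (k + 4)/(k + 7).
Take A(k)=k + 4, B(k)=k + 7, C(k)=1.
Set up (k + 4)·f(k+1) − (k + 6)·f(k) − (1) = 0.
Bound: deg f ≤ 2.
A polynomial solution: f(k) = k*(k + 9)/40.
So s_k = (B(k−1)f/C)·t_k = (k*(k + 6)*(k + 9)/40)·t_k = 3*k*(-k - 9)/(20*(k + 4)*(k + 5)).
Check: Δs_k = -6/(k**3 + 15*k**2 + 74*k + 120). ✓
Sum = s_(12) − s_(3); s_(12) = -189/1360, s_(3) = -27/280 ⇒ -81/1904.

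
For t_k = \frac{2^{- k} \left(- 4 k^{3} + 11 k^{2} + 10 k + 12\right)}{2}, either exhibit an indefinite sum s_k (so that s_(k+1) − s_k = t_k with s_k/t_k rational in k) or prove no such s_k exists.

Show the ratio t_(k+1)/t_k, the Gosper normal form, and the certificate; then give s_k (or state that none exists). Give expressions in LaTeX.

s_k = 2^{- k} \left(4 k^{3} + k^{2} + 4 k - 3\right)

t_(k+1)/t_k = (4*k**3 + k**2 - 20*k - 29)/(2*(4*k**3 - 11*k**2 - 10*k - 12)).
Normal form (A,B,C) = (1/2, 1, k**3 - 11*k**2/4 - 5*k/2 - 3).
Set up (1/2)·f(k+1) − (1)·f(k) − (k**3 - 11*k**2/4 - 5*k/2 - 3) = 0.
From deg A=0, deg B=0, deg C=3: d=3.
Coefficient equations give f(k) = -(4*k**3 + k**2 + 4*k - 3)/2.
Certificate R = B(k−1)f/C = -2*(4*k**3 + k**2 + 4*k - 3)/(4*k**3 - 11*k**2 - 10*k - 12) gives s_k = (4*k**3 + k**2 + 4*k - 3)/2**k.
Δs = (-4*k**3 + 11*k**2 + 10*k + 12)/(2*2**k), as required.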